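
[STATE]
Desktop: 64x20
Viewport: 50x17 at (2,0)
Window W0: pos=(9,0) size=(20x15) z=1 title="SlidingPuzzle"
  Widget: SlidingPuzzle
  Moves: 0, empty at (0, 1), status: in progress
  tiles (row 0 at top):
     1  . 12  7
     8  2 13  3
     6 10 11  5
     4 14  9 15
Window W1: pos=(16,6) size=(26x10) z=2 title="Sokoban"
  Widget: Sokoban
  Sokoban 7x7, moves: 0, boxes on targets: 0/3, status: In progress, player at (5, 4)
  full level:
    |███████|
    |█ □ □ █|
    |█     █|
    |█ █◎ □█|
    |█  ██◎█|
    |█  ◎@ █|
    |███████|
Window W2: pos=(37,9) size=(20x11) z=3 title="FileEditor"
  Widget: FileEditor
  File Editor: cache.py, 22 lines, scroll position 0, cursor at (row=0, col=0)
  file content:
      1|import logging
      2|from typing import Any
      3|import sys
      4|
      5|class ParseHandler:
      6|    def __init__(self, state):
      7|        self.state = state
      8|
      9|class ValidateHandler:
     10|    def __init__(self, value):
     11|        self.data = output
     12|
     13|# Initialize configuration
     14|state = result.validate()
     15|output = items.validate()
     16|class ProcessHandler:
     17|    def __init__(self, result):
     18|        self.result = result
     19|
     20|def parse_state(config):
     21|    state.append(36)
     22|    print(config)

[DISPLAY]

       ┏━━━━━━━━━━━━━━━━━━┓                       
       ┃ SlidingPuzzle    ┃                       
       ┠──────────────────┨                       
       ┃┌────┬────┬────┬──┃                       
       ┃│  1 │    │ 12 │  ┃                       
       ┃├────┼────┼────┼──┃                       
       ┃│  8 │┏━━━━━━━━━━━━━━━━━━━━━━━━┓          
       ┃├────┼┃ Sokoban                ┃          
       ┃│  6 │┠────────────────────────┨          
       ┃├────┼┃███████             ┏━━━━━━━━━━━━━━
       ┃│  4 │┃█ □ □ █             ┃ FileEditor   
       ┃└────┴┃█     █             ┠──────────────
       ┃Moves:┃█ █◎ □█             ┃█mport logging
       ┃      ┃█  ██◎█             ┃from typing im
       ┗━━━━━━┃█  ◎@ █             ┃import sys    
              ┗━━━━━━━━━━━━━━━━━━━━┃              
                                   ┃class ParseHan


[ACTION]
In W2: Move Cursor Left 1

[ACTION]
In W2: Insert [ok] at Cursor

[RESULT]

       ┏━━━━━━━━━━━━━━━━━━┓                       
       ┃ SlidingPuzzle    ┃                       
       ┠──────────────────┨                       
       ┃┌────┬────┬────┬──┃                       
       ┃│  1 │    │ 12 │  ┃                       
       ┃├────┼────┼────┼──┃                       
       ┃│  8 │┏━━━━━━━━━━━━━━━━━━━━━━━━┓          
       ┃├────┼┃ Sokoban                ┃          
       ┃│  6 │┠────────────────────────┨          
       ┃├────┼┃███████             ┏━━━━━━━━━━━━━━
       ┃│  4 │┃█ □ □ █             ┃ FileEditor   
       ┃└────┴┃█     █             ┠──────────────
       ┃Moves:┃█ █◎ □█             ┃ok█mport loggi
       ┃      ┃█  ██◎█             ┃from typing im
       ┗━━━━━━┃█  ◎@ █             ┃import sys    
              ┗━━━━━━━━━━━━━━━━━━━━┃              
                                   ┃class ParseHan


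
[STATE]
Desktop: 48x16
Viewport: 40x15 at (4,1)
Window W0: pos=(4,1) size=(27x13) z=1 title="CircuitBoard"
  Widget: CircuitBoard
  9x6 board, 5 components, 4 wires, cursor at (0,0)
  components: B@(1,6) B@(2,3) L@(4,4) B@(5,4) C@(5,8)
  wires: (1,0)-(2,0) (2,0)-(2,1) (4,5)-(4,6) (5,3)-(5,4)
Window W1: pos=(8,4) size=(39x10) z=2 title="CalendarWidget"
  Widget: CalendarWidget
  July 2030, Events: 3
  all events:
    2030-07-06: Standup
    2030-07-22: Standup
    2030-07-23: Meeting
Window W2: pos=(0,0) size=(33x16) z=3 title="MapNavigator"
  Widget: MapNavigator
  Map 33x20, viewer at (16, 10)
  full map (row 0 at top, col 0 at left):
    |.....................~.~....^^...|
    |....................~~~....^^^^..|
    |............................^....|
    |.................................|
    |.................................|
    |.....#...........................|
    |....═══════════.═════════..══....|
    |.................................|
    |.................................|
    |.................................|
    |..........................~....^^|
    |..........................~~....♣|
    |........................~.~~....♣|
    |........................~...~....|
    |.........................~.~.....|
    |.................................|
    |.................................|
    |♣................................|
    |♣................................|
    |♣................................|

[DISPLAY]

pNavigator                  ┃           
────────────────────────────┨           
............................┃           
.#..........................┃━━━━━━━━━━━
═══════════.═════════..══...┃           
............................┃───────────
............................┃           
............................┃           
............@.........~....^┃           
......................~~....┃           
....................~.~~....┃           
....................~...~...┃           
.....................~.~....┃━━━━━━━━━━━
............................┃           
━━━━━━━━━━━━━━━━━━━━━━━━━━━━┛           


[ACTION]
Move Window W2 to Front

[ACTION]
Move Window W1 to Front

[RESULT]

pNavigator                  ┃           
────────────────────────────┨           
............................┃           
.#..┏━━━━━━━━━━━━━━━━━━━━━━━━━━━━━━━━━━━
════┃ CalendarWidget                    
....┠───────────────────────────────────
....┃              July 2030            
....┃Mo Tu We Th Fr Sa Su               
....┃ 1  2  3  4  5  6*  7              
....┃ 8  9 10 11 12 13 14               
....┃15 16 17 18 19 20 21               
....┃22* 23* 24 25 26 27 28             
....┗━━━━━━━━━━━━━━━━━━━━━━━━━━━━━━━━━━━
............................┃           
━━━━━━━━━━━━━━━━━━━━━━━━━━━━┛           


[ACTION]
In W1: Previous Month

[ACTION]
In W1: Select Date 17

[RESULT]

pNavigator                  ┃           
────────────────────────────┨           
............................┃           
.#..┏━━━━━━━━━━━━━━━━━━━━━━━━━━━━━━━━━━━
════┃ CalendarWidget                    
....┠───────────────────────────────────
....┃              June 2030            
....┃Mo Tu We Th Fr Sa Su               
....┃                1  2               
....┃ 3  4  5  6  7  8  9               
....┃10 11 12 13 14 15 16               
....┃[17] 18 19 20 21 22 23             
....┗━━━━━━━━━━━━━━━━━━━━━━━━━━━━━━━━━━━
............................┃           
━━━━━━━━━━━━━━━━━━━━━━━━━━━━┛           


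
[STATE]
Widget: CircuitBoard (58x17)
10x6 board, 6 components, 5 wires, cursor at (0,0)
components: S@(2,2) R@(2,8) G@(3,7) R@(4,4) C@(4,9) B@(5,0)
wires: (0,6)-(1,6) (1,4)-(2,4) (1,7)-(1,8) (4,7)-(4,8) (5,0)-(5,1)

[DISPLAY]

   0 1 2 3 4 5 6 7 8 9                                    
0  [.]                      ·                             
                            │                             
1                   ·       ·   · ─ ·                     
                    │                                     
2           S       ·               R                     
                                                          
3                               G                         
                                                          
4                   R           · ─ ·   C                 
                                                          
5   B ─ ·                                                 
Cursor: (0,0)                                             
                                                          
                                                          
                                                          
                                                          


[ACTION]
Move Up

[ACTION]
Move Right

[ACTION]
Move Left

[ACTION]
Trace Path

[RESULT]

   0 1 2 3 4 5 6 7 8 9                                    
0  [.]                      ·                             
                            │                             
1                   ·       ·   · ─ ·                     
                    │                                     
2           S       ·               R                     
                                                          
3                               G                         
                                                          
4                   R           · ─ ·   C                 
                                                          
5   B ─ ·                                                 
Cursor: (0,0)  Trace: No connections                      
                                                          
                                                          
                                                          
                                                          


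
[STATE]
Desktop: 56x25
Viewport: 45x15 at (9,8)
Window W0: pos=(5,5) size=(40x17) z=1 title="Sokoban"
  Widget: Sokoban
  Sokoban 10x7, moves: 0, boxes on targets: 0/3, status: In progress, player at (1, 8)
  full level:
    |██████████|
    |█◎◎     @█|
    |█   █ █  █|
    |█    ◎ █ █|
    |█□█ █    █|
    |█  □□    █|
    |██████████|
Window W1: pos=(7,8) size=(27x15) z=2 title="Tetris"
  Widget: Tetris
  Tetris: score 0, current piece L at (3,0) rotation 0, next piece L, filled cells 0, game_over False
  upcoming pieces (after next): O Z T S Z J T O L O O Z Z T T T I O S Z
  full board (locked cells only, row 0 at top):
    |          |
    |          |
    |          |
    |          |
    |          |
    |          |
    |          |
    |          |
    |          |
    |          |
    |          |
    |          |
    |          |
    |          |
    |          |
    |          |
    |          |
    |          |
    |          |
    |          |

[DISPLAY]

━━━━━━━━━━━━━━━━━━━━━━━━┓          ┃         
Tetris                  ┃          ┃         
────────────────────────┨          ┃         
         │Next:         ┃          ┃         
         │  ▒           ┃          ┃         
         │▒▒▒           ┃          ┃         
         │              ┃          ┃         
         │              ┃          ┃         
         │              ┃          ┃         
         │Score:        ┃          ┃         
         │0             ┃          ┃         
         │              ┃          ┃         
         │              ┃          ┃         
         │              ┃━━━━━━━━━━┛         
━━━━━━━━━━━━━━━━━━━━━━━━┛                    


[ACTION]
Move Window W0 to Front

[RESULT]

███████                            ┃         
     @█                            ┃         
 █ █  █                            ┃         
  ◎ █ █                            ┃         
 █    █                            ┃         
□□    █                            ┃         
███████                            ┃         
es: 0  0/3                         ┃         
                                   ┃         
                                   ┃         
                                   ┃         
                                   ┃         
                                   ┃         
━━━━━━━━━━━━━━━━━━━━━━━━━━━━━━━━━━━┛         
━━━━━━━━━━━━━━━━━━━━━━━━┛                    


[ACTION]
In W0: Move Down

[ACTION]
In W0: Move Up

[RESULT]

███████                            ┃         
     @█                            ┃         
 █ █  █                            ┃         
  ◎ █ █                            ┃         
 █    █                            ┃         
□□    █                            ┃         
███████                            ┃         
es: 2  0/3                         ┃         
                                   ┃         
                                   ┃         
                                   ┃         
                                   ┃         
                                   ┃         
━━━━━━━━━━━━━━━━━━━━━━━━━━━━━━━━━━━┛         
━━━━━━━━━━━━━━━━━━━━━━━━┛                    


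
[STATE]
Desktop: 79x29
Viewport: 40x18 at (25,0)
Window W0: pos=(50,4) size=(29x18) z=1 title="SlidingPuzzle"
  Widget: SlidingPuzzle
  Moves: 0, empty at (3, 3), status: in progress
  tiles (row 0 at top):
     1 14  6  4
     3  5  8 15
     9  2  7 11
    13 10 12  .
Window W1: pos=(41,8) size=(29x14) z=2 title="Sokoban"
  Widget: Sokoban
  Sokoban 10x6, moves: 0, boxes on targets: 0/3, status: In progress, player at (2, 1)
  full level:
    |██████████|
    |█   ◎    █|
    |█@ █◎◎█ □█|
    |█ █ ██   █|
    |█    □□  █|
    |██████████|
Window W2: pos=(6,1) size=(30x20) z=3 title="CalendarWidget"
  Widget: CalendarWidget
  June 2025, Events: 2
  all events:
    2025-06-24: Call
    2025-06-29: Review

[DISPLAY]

                                        
━━━━━━━━━━┓                             
          ┃                             
──────────┨                             
          ┃              ┏━━━━━━━━━━━━━━
Su        ┃              ┃ SlidingPuzzle
 1        ┃              ┠──────────────
 8        ┃              ┃┌────┬────┬───
15        ┃     ┏━━━━━━━━━━━━━━━━━━━━━━━
22        ┃     ┃ Sokoban               
 29*      ┃     ┠───────────────────────
          ┃     ┃██████████             
          ┃     ┃█   ◎    █             
          ┃     ┃█@ █◎◎█ □█             
          ┃     ┃█ █ ██   █             
          ┃     ┃█    □□  █             
          ┃     ┃██████████             
          ┃     ┃Moves: 0  0/3          


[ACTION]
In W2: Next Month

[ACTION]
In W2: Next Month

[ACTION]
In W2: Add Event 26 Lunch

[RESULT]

                                        
━━━━━━━━━━┓                             
          ┃                             
──────────┨                             
5         ┃              ┏━━━━━━━━━━━━━━
Su        ┃              ┃ SlidingPuzzle
 3        ┃              ┠──────────────
10        ┃              ┃┌────┬────┬───
17        ┃     ┏━━━━━━━━━━━━━━━━━━━━━━━
24        ┃     ┃ Sokoban               
 31       ┃     ┠───────────────────────
          ┃     ┃██████████             
          ┃     ┃█   ◎    █             
          ┃     ┃█@ █◎◎█ □█             
          ┃     ┃█ █ ██   █             
          ┃     ┃█    □□  █             
          ┃     ┃██████████             
          ┃     ┃Moves: 0  0/3          


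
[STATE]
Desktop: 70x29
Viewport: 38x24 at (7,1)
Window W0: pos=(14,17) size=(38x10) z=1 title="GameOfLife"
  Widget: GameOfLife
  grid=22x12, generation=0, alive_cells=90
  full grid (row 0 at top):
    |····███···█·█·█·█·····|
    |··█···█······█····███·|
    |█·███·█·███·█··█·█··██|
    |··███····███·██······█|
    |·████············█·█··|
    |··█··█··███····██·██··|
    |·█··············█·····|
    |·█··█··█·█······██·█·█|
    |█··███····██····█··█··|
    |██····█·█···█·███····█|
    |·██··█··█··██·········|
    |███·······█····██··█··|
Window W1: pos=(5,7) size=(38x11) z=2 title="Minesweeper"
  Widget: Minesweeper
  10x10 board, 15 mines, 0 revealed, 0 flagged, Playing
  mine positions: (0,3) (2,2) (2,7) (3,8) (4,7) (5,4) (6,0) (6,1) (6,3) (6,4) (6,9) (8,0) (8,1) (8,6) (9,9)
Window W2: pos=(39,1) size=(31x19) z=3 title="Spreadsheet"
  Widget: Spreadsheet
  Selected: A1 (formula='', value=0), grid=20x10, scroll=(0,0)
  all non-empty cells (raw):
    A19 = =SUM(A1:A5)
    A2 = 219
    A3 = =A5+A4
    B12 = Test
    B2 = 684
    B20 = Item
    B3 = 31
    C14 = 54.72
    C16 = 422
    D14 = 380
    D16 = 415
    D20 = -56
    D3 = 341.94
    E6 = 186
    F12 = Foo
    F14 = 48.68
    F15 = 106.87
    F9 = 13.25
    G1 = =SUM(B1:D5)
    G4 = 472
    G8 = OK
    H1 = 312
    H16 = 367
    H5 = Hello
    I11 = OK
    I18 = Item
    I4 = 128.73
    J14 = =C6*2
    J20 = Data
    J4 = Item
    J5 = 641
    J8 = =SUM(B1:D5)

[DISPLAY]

                                ┏━━━━━
                                ┃ Spre
                                ┠─────
                                ┃A1:  
                                ┃     
                                ┃-----
━━━━━━━━━━━━━━━━━━━━━━━━━━━━━━━━┃  1  
Minesweeper                     ┃  2  
────────────────────────────────┃  3  
■■■■■■■■■                       ┃  4  
■■■■■■■■■                       ┃  5  
■■■■■■■■■                       ┃  6  
■■■■■■■■■                       ┃  7  
■■■■■■■■■                       ┃  8  
■■■■■■■■■                       ┃  9  
■■■■■■■■■                       ┃ 10  
━━━━━━━━━━━━━━━━━━━━━━━━━━━━━━━━┃ 11  
       ┃ GameOfLife             ┃ 12  
       ┠────────────────────────┗━━━━━
       ┃Gen: 0                        
       ┃··███····███·██······█        
       ┃·████············█·█··        
       ┃··█··█··███····██·██··        
       ┃·█··············█·····        


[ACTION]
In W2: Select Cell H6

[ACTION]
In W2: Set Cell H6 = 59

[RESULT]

                                ┏━━━━━
                                ┃ Spre
                                ┠─────
                                ┃H6: 5
                                ┃     
                                ┃-----
━━━━━━━━━━━━━━━━━━━━━━━━━━━━━━━━┃  1  
Minesweeper                     ┃  2  
────────────────────────────────┃  3  
■■■■■■■■■                       ┃  4  
■■■■■■■■■                       ┃  5  
■■■■■■■■■                       ┃  6  
■■■■■■■■■                       ┃  7  
■■■■■■■■■                       ┃  8  
■■■■■■■■■                       ┃  9  
■■■■■■■■■                       ┃ 10  
━━━━━━━━━━━━━━━━━━━━━━━━━━━━━━━━┃ 11  
       ┃ GameOfLife             ┃ 12  
       ┠────────────────────────┗━━━━━
       ┃Gen: 0                        
       ┃··███····███·██······█        
       ┃·████············█·█··        
       ┃··█··█··███····██·██··        
       ┃·█··············█·····        


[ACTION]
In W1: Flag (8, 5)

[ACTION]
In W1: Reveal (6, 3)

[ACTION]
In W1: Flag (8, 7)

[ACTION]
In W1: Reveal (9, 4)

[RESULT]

                                ┏━━━━━
                                ┃ Spre
                                ┠─────
                                ┃H6: 5
                                ┃     
                                ┃-----
━━━━━━━━━━━━━━━━━━━━━━━━━━━━━━━━┃  1  
Minesweeper                     ┃  2  
────────────────────────────────┃  3  
■■✹■■■■■■                       ┃  4  
■■■■■■■■■                       ┃  5  
■✹■■■■✹■■                       ┃  6  
■■■■■■■✹■                       ┃  7  
■■■■■■✹■■                       ┃  8  
■■■✹■■■■■                       ┃  9  
✹■✹✹■■■■✹                       ┃ 10  
━━━━━━━━━━━━━━━━━━━━━━━━━━━━━━━━┃ 11  
       ┃ GameOfLife             ┃ 12  
       ┠────────────────────────┗━━━━━
       ┃Gen: 0                        
       ┃··███····███·██······█        
       ┃·████············█·█··        
       ┃··█··█··███····██·██··        
       ┃·█··············█·····        


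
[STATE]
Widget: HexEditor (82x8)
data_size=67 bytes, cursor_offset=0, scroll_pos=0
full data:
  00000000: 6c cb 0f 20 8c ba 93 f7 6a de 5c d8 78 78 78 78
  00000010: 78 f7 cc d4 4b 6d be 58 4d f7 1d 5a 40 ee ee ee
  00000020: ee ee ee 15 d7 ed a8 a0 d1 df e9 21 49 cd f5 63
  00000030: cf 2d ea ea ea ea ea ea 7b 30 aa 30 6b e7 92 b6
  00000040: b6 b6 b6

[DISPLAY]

00000000  6C cb 0f 20 8c ba 93 f7  6a de 5c d8 78 78 78 78  |l.. ....j.\.xxxx|    
00000010  78 f7 cc d4 4b 6d be 58  4d f7 1d 5a 40 ee ee ee  |x...Km.XM..Z@...|    
00000020  ee ee ee 15 d7 ed a8 a0  d1 df e9 21 49 cd f5 63  |...........!I..c|    
00000030  cf 2d ea ea ea ea ea ea  7b 30 aa 30 6b e7 92 b6  |.-......{0.0k...|    
00000040  b6 b6 b6                                          |...             |    
                                                                                  
                                                                                  
                                                                                  


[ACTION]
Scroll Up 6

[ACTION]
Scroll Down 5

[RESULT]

00000040  b6 b6 b6                                          |...             |    
                                                                                  
                                                                                  
                                                                                  
                                                                                  
                                                                                  
                                                                                  
                                                                                  


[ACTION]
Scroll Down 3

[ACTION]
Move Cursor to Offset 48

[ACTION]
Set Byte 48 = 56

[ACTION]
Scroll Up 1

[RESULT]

00000030  56 2d ea ea ea ea ea ea  7b 30 aa 30 6b e7 92 b6  |V-......{0.0k...|    
00000040  b6 b6 b6                                          |...             |    
                                                                                  
                                                                                  
                                                                                  
                                                                                  
                                                                                  
                                                                                  


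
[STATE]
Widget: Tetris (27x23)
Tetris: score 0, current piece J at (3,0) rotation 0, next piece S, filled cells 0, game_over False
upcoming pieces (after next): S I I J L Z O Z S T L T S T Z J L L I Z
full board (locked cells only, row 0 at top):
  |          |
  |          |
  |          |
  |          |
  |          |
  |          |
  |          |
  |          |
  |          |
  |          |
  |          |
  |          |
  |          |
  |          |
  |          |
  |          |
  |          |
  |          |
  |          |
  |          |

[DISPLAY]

   █      │Next:           
   ███    │ ░░             
          │░░              
          │                
          │                
          │                
          │Score:          
          │0               
          │                
          │                
          │                
          │                
          │                
          │                
          │                
          │                
          │                
          │                
          │                
          │                
          │                
          │                
          │                


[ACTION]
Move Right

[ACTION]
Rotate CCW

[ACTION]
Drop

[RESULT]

          │Next:           
     █    │ ░░             
     █    │░░              
    ██    │                
          │                
          │                
          │Score:          
          │0               
          │                
          │                
          │                
          │                
          │                
          │                
          │                
          │                
          │                
          │                
          │                
          │                
          │                
          │                
          │                


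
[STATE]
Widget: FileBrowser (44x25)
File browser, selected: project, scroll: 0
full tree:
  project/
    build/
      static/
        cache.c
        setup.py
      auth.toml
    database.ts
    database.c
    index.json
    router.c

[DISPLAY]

> [-] project/                              
    [+] build/                              
    database.ts                             
    database.c                              
    index.json                              
    router.c                                
                                            
                                            
                                            
                                            
                                            
                                            
                                            
                                            
                                            
                                            
                                            
                                            
                                            
                                            
                                            
                                            
                                            
                                            
                                            


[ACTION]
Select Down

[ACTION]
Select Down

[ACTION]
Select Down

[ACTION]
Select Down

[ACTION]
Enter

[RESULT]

  [-] project/                              
    [+] build/                              
    database.ts                             
    database.c                              
  > index.json                              
    router.c                                
                                            
                                            
                                            
                                            
                                            
                                            
                                            
                                            
                                            
                                            
                                            
                                            
                                            
                                            
                                            
                                            
                                            
                                            
                                            


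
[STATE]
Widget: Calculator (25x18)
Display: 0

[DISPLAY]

                        0
┌───┬───┬───┬───┐        
│ 7 │ 8 │ 9 │ ÷ │        
├───┼───┼───┼───┤        
│ 4 │ 5 │ 6 │ × │        
├───┼───┼───┼───┤        
│ 1 │ 2 │ 3 │ - │        
├───┼───┼───┼───┤        
│ 0 │ . │ = │ + │        
├───┼───┼───┼───┤        
│ C │ MC│ MR│ M+│        
└───┴───┴───┴───┘        
                         
                         
                         
                         
                         
                         


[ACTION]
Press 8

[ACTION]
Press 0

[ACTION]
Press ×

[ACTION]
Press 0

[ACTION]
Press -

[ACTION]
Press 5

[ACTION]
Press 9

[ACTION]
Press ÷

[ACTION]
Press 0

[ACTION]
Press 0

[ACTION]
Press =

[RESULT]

                    Error
┌───┬───┬───┬───┐        
│ 7 │ 8 │ 9 │ ÷ │        
├───┼───┼───┼───┤        
│ 4 │ 5 │ 6 │ × │        
├───┼───┼───┼───┤        
│ 1 │ 2 │ 3 │ - │        
├───┼───┼───┼───┤        
│ 0 │ . │ = │ + │        
├───┼───┼───┼───┤        
│ C │ MC│ MR│ M+│        
└───┴───┴───┴───┘        
                         
                         
                         
                         
                         
                         


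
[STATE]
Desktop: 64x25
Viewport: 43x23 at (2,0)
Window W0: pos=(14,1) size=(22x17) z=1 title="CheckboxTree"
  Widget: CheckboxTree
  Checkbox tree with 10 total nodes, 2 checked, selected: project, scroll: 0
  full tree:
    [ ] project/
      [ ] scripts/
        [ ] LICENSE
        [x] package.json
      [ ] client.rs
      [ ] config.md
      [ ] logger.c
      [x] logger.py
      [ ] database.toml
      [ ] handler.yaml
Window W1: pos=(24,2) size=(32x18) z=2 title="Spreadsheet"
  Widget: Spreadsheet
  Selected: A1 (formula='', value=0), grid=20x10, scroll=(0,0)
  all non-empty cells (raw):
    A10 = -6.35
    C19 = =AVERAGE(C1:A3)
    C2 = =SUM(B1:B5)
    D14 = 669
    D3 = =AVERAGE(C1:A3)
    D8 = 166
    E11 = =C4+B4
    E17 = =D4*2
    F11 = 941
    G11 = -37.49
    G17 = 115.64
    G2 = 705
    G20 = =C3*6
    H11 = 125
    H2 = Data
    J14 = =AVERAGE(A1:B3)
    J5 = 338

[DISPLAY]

                                           
            ┏━━━━━━━━━━━━━━━━━━━━┓         
            ┃ Checkbox┏━━━━━━━━━━━━━━━━━━━━
            ┠─────────┃ Spreadsheet        
            ┃>[-] proj┠────────────────────
            ┃   [-] sc┃A1:                 
            ┃     [ ] ┃       A       B    
            ┃     [x] ┃--------------------
            ┃   [ ] cl┃  1      [0]       0
            ┃   [ ] co┃  2        0       0
            ┃   [ ] lo┃  3        0       0
            ┃   [x] lo┃  4        0       0
            ┃   [ ] da┃  5        0       0
            ┃   [ ] ha┃  6        0       0
            ┃         ┃  7        0       0
            ┃         ┃  8        0       0
            ┃         ┃  9        0       0
            ┗━━━━━━━━━┃ 10    -6.35       0
                      ┃ 11        0       0
                      ┗━━━━━━━━━━━━━━━━━━━━
                                           
                                           
                                           


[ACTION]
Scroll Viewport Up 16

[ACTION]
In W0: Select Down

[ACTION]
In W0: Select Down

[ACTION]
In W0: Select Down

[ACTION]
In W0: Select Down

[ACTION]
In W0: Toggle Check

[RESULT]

                                           
            ┏━━━━━━━━━━━━━━━━━━━━┓         
            ┃ Checkbox┏━━━━━━━━━━━━━━━━━━━━
            ┠─────────┃ Spreadsheet        
            ┃ [-] proj┠────────────────────
            ┃   [-] sc┃A1:                 
            ┃     [ ] ┃       A       B    
            ┃     [x] ┃--------------------
            ┃>  [x] cl┃  1      [0]       0
            ┃   [ ] co┃  2        0       0
            ┃   [ ] lo┃  3        0       0
            ┃   [x] lo┃  4        0       0
            ┃   [ ] da┃  5        0       0
            ┃   [ ] ha┃  6        0       0
            ┃         ┃  7        0       0
            ┃         ┃  8        0       0
            ┃         ┃  9        0       0
            ┗━━━━━━━━━┃ 10    -6.35       0
                      ┃ 11        0       0
                      ┗━━━━━━━━━━━━━━━━━━━━
                                           
                                           
                                           


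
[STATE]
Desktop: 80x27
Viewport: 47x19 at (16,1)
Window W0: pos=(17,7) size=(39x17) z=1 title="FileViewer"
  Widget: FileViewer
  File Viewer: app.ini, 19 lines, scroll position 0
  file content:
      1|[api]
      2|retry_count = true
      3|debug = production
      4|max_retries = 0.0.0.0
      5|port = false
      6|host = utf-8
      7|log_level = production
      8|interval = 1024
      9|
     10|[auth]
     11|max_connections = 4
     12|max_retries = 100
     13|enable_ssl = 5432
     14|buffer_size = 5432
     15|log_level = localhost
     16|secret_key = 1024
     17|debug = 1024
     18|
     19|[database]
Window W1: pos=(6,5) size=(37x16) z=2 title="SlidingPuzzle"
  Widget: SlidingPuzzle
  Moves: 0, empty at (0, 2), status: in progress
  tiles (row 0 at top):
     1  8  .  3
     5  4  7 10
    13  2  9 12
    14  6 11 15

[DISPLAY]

                                               
                                               
                                               
                                               
━━━━━━━━━━━━━━━━━━━━━━━━━━┓                    
uzzle                     ┃                    
──────────────────────────┨━━━━━━━━━━━━┓       
─┬────┬────┐              ┃            ┃       
 │    │  3 │              ┃────────────┨       
─┼────┼────┤              ┃           ▲┃       
 │  7 │ 10 │              ┃           █┃       
─┼────┼────┤              ┃           ░┃       
 │  9 │ 12 │              ┃           ░┃       
─┼────┼────┤              ┃           ░┃       
 │ 11 │ 15 │              ┃           ░┃       
─┴────┴────┘              ┃           ░┃       
                          ┃           ░┃       
                          ┃           ░┃       
                          ┃           ░┃       


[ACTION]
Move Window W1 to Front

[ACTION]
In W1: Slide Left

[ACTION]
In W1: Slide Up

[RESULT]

                                               
                                               
                                               
                                               
━━━━━━━━━━━━━━━━━━━━━━━━━━┓                    
uzzle                     ┃                    
──────────────────────────┨━━━━━━━━━━━━┓       
─┬────┬────┐              ┃            ┃       
 │  3 │ 10 │              ┃────────────┨       
─┼────┼────┤              ┃           ▲┃       
 │  7 │    │              ┃           █┃       
─┼────┼────┤              ┃           ░┃       
 │  9 │ 12 │              ┃           ░┃       
─┼────┼────┤              ┃           ░┃       
 │ 11 │ 15 │              ┃           ░┃       
─┴────┴────┘              ┃           ░┃       
                          ┃           ░┃       
                          ┃           ░┃       
                          ┃           ░┃       


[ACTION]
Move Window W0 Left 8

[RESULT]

                                               
                                               
                                               
                                               
━━━━━━━━━━━━━━━━━━━━━━━━━━┓                    
uzzle                     ┃                    
──────────────────────────┨━━━━┓               
─┬────┬────┐              ┃    ┃               
 │  3 │ 10 │              ┃────┨               
─┼────┼────┤              ┃   ▲┃               
 │  7 │    │              ┃   █┃               
─┼────┼────┤              ┃   ░┃               
 │  9 │ 12 │              ┃   ░┃               
─┼────┼────┤              ┃   ░┃               
 │ 11 │ 15 │              ┃   ░┃               
─┴────┴────┘              ┃   ░┃               
                          ┃   ░┃               
                          ┃   ░┃               
                          ┃   ░┃               


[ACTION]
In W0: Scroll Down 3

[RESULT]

                                               
                                               
                                               
                                               
━━━━━━━━━━━━━━━━━━━━━━━━━━┓                    
uzzle                     ┃                    
──────────────────────────┨━━━━┓               
─┬────┬────┐              ┃    ┃               
 │  3 │ 10 │              ┃────┨               
─┼────┼────┤              ┃   ▲┃               
 │  7 │    │              ┃   ░┃               
─┼────┼────┤              ┃   ░┃               
 │  9 │ 12 │              ┃   ░┃               
─┼────┼────┤              ┃   ░┃               
 │ 11 │ 15 │              ┃   ░┃               
─┴────┴────┘              ┃   █┃               
                          ┃   ░┃               
                          ┃   ░┃               
                          ┃   ░┃               
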